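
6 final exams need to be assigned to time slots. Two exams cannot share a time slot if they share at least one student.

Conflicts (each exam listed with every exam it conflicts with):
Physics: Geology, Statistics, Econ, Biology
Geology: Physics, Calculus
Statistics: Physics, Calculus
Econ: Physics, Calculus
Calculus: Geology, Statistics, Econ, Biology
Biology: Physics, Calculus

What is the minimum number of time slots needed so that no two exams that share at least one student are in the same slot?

2

Physics and Geology conflict, so at least 2 time slots are needed.
2 time slots suffice: time slot 1 → {Physics, Calculus}; time slot 2 → {Geology, Statistics, Econ, Biology}. No two conflicting exams share a time slot.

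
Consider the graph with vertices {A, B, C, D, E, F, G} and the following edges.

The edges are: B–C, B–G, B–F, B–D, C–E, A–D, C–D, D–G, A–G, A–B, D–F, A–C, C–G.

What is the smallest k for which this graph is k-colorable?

5

A, B, C, D, G are pairwise adjacent (a clique of size 5), so at least 5 colors are needed.
One proper 5-coloring: A=4, B=2, C=3, D=1, E=1, F=3, G=5. Each edge has distinct colors on its endpoints.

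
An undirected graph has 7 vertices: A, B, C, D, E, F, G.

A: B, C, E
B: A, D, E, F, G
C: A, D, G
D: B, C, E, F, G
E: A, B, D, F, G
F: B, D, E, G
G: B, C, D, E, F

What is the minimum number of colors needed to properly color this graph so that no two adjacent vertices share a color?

5

B, D, E, F, G form a clique, so at least 5 colors are needed.
One proper 5-coloring: A=1, B=3, C=2, D=1, E=2, F=5, G=4. Each edge has distinct colors on its endpoints.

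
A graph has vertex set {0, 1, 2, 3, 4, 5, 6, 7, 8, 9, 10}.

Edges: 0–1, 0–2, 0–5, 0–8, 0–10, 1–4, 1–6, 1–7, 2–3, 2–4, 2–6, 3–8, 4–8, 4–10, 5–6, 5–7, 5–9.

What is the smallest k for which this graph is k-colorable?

2

0 and 1 are adjacent, so at least 2 colors are needed.
2 colors suffice: color a → {0, 3, 4, 6, 7, 9}; color b → {1, 2, 5, 8, 10}. Every edge joins two different colors.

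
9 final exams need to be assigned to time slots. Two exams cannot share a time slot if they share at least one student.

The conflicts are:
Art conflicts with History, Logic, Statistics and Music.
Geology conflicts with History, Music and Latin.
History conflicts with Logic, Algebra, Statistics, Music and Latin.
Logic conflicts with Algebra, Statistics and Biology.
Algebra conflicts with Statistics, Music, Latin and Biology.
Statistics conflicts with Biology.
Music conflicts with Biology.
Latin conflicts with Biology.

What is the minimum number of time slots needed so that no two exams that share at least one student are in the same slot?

4

Art, History, Logic, Statistics are mutually in conflict, so at least 4 time slots are needed.
4 time slots suffice: time slot 1 → {History, Biology}; time slot 2 → {Art, Geology, Algebra}; time slot 3 → {Logic, Music, Latin}; time slot 4 → {Statistics}. Every pair that conflicts lands in different time slots.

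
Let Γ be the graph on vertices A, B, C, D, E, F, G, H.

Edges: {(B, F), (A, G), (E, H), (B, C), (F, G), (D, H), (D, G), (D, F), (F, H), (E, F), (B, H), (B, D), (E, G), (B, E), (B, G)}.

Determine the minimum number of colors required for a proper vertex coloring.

4

B, D, F, G form a clique, so at least 4 colors are needed.
4 colors suffice: color 1 → {A, B}; color 2 → {C, F}; color 3 → {G, H}; color 4 → {D, E}. No two adjacent vertices share a color.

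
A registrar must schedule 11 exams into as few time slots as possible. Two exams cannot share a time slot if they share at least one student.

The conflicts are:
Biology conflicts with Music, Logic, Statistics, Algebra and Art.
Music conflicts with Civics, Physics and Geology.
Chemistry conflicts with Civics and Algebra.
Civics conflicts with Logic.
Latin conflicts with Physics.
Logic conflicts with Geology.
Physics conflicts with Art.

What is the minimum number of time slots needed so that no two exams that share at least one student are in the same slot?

3

The cycle Chemistry-Civics-Music-Biology-Algebra-Chemistry has odd length 5, so it cannot be 2-colored; at least 3 time slots are needed.
3 time slots suffice: time slot 1 → {Biology, Civics, Physics, Geology}; time slot 2 → {Music, Chemistry, Latin, Logic, Statistics, Art}; time slot 3 → {Algebra}. Every pair that conflicts lands in different time slots.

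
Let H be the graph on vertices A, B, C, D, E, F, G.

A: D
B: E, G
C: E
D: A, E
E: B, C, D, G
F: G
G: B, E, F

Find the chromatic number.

3

B, E, G are pairwise adjacent, so at least 3 colors are needed.
3 colors suffice: A=1, B=3, C=2, D=2, E=1, F=1, G=2. Each edge has distinct colors on its endpoints.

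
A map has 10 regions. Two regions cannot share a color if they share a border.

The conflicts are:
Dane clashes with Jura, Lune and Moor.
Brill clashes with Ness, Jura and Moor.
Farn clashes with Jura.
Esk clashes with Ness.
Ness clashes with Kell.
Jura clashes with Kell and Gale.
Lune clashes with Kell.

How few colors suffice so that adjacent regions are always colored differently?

2

Farn and Jura conflict, so at least 2 colors are needed.
One proper 2-coloring: Dane=2, Brill=2, Farn=2, Esk=2, Ness=1, Jura=1, Lune=1, Moor=1, Kell=2, Gale=2. Each listed conflict is separated.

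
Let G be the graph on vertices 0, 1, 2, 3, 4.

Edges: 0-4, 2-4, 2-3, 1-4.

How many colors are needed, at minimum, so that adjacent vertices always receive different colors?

2

2 and 3 are adjacent, so at least 2 colors are needed.
A valid assignment using 2 colors: 0=b, 1=b, 2=b, 3=a, 4=a. Each edge has distinct colors on its endpoints.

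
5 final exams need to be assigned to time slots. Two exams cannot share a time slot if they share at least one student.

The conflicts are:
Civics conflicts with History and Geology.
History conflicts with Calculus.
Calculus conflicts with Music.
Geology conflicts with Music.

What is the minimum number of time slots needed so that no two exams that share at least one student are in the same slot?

3

The cycle Geology-Civics-History-Calculus-Music-Geology has odd length 5, so it cannot be 2-colored; at least 3 time slots are needed.
3 time slots suffice: time slot 1 → {History, Geology}; time slot 2 → {Civics, Calculus}; time slot 3 → {Music}. Every pair that conflicts lands in different time slots.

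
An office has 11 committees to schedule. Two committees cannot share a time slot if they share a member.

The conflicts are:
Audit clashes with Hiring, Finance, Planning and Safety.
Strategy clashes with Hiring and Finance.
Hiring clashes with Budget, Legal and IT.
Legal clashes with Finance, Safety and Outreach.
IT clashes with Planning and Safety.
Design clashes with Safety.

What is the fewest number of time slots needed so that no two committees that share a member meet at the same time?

IT and Safety conflict, so at least 2 time slots are needed.
A valid assignment using 2 time slots: Audit=2, Strategy=2, Hiring=1, Budget=2, Legal=2, Finance=1, IT=2, Planning=1, Design=2, Safety=1, Outreach=1. No two conflicting committees share a time slot.

2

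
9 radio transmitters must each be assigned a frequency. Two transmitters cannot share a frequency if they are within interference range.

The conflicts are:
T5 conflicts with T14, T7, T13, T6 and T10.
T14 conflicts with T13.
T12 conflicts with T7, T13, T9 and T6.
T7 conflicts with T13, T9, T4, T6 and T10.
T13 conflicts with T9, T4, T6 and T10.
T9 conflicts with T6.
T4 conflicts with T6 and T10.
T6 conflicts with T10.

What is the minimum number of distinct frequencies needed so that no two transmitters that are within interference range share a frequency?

T7, T13, T4, T6, T10 all conflict with each other, so at least 5 frequencies are needed.
A valid assignment using 5 frequencies: T5=4, T14=2, T12=4, T7=2, T13=1, T9=5, T4=4, T6=3, T10=5. Each listed conflict is separated.

5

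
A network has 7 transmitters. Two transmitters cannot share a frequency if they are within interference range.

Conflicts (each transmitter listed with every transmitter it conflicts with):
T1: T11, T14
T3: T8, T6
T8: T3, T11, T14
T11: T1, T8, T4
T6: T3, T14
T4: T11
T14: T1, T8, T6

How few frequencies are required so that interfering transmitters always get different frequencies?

T1 and T11 conflict, so at least 2 frequencies are needed.
2 frequencies suffice: frequency 1 → {T3, T11, T14}; frequency 2 → {T1, T8, T6, T4}. Every pair that conflicts lands in different frequencies.

2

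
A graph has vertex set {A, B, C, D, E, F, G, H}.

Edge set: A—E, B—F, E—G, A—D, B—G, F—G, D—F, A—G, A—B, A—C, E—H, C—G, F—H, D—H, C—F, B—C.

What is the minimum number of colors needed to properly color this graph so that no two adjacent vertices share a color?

A, B, C, G are mutually adjacent (a clique of size 4), so at least 4 colors are needed.
One proper 4-coloring: A=1, B=3, C=4, D=3, E=3, F=1, G=2, H=2. No two adjacent vertices share a color.

4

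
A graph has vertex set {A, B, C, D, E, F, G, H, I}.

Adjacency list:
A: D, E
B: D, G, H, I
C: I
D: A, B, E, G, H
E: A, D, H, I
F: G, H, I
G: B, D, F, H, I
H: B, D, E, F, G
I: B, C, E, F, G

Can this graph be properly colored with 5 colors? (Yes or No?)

The chromatic number is 4. B, D, G, H are mutually adjacent (a clique of size 4), so at least 4 colors are needed.
4 colors suffice: A=blue, B=yellow, C=red, D=green, E=red, F=green, G=red, H=blue, I=blue.
Since 5 ≥ 4, a proper 5-coloring certainly exists.

Yes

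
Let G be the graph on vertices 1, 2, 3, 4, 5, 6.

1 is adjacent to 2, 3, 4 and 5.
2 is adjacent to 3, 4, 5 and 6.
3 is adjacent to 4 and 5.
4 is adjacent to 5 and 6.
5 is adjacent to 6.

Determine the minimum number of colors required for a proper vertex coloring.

1, 2, 3, 4, 5 form a clique, so at least 5 colors are needed.
5 colors suffice: color red → {5}; color blue → {4}; color green → {2}; color yellow → {1, 6}; color purple → {3}. Every edge joins two different colors.

5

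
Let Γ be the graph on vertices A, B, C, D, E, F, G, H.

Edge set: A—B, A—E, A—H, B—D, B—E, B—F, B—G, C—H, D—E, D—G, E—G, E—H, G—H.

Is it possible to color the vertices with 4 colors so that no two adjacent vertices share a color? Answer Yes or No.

The chromatic number is 4. B, D, E, G form a clique, so at least 4 colors are needed.
4 colors suffice: A=3, B=2, C=1, D=4, E=1, F=1, G=3, H=2.
That is already a proper 4-coloring.

Yes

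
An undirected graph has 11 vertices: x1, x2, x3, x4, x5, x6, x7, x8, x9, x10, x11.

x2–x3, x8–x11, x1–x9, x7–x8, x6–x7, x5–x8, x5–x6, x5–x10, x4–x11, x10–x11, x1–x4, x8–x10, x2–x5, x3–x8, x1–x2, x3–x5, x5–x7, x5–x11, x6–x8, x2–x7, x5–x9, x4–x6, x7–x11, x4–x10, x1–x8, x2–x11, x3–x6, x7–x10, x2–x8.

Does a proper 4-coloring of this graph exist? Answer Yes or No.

No

x5, x7, x8, x10, x11 are mutually adjacent (a clique of size 5), so at least 5 colors are needed.
So 4 colors are not enough.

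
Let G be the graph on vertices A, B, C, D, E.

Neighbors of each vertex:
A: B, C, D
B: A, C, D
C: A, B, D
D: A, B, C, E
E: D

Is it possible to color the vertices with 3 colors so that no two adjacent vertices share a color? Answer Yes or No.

No

A, B, C, D are mutually adjacent (a clique of size 4), so at least 4 colors are needed.
So 3 colors are not enough.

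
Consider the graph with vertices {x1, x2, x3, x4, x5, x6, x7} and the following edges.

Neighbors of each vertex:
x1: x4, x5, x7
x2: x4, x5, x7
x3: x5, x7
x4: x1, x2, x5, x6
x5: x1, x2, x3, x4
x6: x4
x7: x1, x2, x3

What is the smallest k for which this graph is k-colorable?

x1, x4, x5 are mutually adjacent, so at least 3 colors are needed.
One proper 3-coloring: x1=G, x2=G, x3=G, x4=R, x5=B, x6=B, x7=R. No two adjacent vertices share a color.

3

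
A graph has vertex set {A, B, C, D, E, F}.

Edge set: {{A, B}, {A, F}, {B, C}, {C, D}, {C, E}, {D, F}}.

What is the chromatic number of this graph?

3

The cycle A-B-C-D-F-A has odd length 5, so it cannot be 2-colored; at least 3 colors are needed.
3 colors suffice: color red → {C, F}; color blue → {B, D, E}; color green → {A}. No two adjacent vertices share a color.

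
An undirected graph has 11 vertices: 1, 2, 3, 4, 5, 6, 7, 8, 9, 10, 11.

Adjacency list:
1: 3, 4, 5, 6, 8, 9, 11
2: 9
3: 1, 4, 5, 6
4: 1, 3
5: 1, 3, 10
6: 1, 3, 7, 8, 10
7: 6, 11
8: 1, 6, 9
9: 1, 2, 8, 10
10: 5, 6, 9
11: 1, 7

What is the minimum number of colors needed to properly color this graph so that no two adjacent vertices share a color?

1, 3, 6 are pairwise adjacent, so at least 3 colors are needed.
One proper 3-coloring: 1=a, 2=a, 3=c, 4=b, 5=b, 6=b, 7=a, 8=c, 9=b, 10=a, 11=b. Each edge has distinct colors on its endpoints.

3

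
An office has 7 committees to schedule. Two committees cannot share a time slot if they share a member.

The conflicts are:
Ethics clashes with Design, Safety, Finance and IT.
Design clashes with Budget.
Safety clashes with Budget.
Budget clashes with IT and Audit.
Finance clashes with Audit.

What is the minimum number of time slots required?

The cycle Safety-Ethics-Finance-Audit-Budget-Safety has odd length 5, so it cannot be 2-colored; at least 3 time slots are needed.
3 time slots suffice: time slot 1 → {Ethics, Budget}; time slot 2 → {Design, Safety, Finance, IT}; time slot 3 → {Audit}. Every pair that conflicts lands in different time slots.

3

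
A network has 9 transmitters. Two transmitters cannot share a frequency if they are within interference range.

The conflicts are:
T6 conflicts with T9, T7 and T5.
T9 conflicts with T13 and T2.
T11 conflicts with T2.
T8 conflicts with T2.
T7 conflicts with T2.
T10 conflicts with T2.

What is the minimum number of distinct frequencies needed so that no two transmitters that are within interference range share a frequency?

T6 and T7 conflict, so at least 2 frequencies are needed.
2 frequencies suffice: T6=1, T9=2, T11=2, T8=2, T13=1, T7=2, T5=2, T10=2, T2=1. Every pair that conflicts lands in different frequencies.

2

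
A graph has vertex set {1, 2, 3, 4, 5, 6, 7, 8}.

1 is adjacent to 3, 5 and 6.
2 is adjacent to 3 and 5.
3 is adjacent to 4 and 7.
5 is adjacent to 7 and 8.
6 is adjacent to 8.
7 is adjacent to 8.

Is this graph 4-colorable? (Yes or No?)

Yes

The chromatic number is 3. 5, 7, 8 are mutually adjacent, so at least 3 colors are needed.
3 colors suffice: 1=b, 2=b, 3=a, 4=b, 5=a, 6=a, 7=c, 8=b.
Since 4 ≥ 3, a proper 4-coloring certainly exists.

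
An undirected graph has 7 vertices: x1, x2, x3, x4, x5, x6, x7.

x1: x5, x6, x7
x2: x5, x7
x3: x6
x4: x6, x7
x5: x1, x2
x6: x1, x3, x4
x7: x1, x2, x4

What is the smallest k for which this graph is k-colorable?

x1 and x6 are adjacent, so at least 2 colors are needed.
2 colors suffice: color R → {x5, x6, x7}; color B → {x1, x2, x3, x4}. Each edge has distinct colors on its endpoints.

2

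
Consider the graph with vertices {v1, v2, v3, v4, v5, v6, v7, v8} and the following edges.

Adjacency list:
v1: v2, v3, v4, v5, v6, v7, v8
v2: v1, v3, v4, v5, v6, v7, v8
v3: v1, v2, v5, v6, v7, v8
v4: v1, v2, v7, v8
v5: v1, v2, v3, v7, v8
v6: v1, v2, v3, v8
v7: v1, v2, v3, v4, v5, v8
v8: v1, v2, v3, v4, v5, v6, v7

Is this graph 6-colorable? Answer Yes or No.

Yes

The chromatic number is 6. v1, v2, v3, v5, v7, v8 are pairwise adjacent (a clique of size 6), so at least 6 colors are needed.
6 colors suffice: color 1 → {v1}; color 2 → {v8}; color 3 → {v2}; color 4 → {v3, v4}; color 5 → {v6, v7}; color 6 → {v5}.
That is already a proper 6-coloring.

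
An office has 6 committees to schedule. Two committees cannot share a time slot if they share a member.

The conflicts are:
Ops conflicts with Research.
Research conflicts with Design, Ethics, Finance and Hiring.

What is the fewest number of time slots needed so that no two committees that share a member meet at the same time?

Research and Ethics conflict, so at least 2 time slots are needed.
A valid assignment using 2 time slots: Ops=2, Research=1, Design=2, Ethics=2, Finance=2, Hiring=2. Every pair that conflicts lands in different time slots.

2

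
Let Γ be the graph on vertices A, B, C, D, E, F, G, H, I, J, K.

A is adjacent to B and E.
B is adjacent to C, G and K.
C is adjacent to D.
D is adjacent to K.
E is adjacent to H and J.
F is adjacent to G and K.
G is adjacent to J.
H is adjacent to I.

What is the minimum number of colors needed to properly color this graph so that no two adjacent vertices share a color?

3

The cycle E-J-G-B-A-E has odd length 5, so it cannot be 2-colored; at least 3 colors are needed.
One proper 3-coloring: A=2, B=1, C=2, D=1, E=1, F=1, G=2, H=2, I=1, J=3, K=2. Every edge joins two different colors.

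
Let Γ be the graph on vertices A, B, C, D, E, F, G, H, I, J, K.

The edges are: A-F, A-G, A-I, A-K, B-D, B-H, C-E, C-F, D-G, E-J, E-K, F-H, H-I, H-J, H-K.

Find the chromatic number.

The cycle E-C-F-A-K-E has odd length 5, so it cannot be 2-colored; at least 3 colors are needed.
3 colors suffice: color red → {A, D, E, H}; color blue → {B, F, G, I, J, K}; color green → {C}. No two adjacent vertices share a color.

3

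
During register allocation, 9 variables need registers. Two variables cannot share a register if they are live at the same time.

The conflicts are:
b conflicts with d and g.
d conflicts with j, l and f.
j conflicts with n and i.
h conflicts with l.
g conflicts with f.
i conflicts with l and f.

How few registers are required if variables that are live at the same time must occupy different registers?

2

g and f conflict, so at least 2 registers are needed.
Using 2 registers: b=2, d=1, j=2, n=1, h=1, g=1, i=1, l=2, f=2. Every pair that conflicts lands in different registers.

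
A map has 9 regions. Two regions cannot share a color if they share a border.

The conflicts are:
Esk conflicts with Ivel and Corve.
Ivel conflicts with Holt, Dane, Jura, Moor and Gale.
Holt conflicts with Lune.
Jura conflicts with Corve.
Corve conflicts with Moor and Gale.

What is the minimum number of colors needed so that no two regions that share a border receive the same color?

2

Holt and Lune conflict, so at least 2 colors are needed.
2 colors suffice: color 1 → {Ivel, Corve, Lune}; color 2 → {Esk, Holt, Dane, Jura, Moor, Gale}. Each listed conflict is separated.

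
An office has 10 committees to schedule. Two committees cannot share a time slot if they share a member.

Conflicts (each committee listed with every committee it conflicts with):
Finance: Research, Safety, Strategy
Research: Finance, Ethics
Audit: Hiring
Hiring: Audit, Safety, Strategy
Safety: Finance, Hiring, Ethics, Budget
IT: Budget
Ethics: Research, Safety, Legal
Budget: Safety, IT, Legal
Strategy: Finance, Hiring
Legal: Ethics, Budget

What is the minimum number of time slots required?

2

Hiring and Strategy conflict, so at least 2 time slots are needed.
2 time slots suffice: time slot 1 → {Research, Audit, Safety, IT, Strategy, Legal}; time slot 2 → {Finance, Hiring, Ethics, Budget}. Every pair that conflicts lands in different time slots.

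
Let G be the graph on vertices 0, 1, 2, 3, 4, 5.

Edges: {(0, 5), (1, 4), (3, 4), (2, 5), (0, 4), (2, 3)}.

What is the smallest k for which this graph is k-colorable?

3

The cycle 2-3-4-0-5-2 has odd length 5, so it cannot be 2-colored; at least 3 colors are needed.
3 colors suffice: color red → {2, 4}; color blue → {1, 3, 5}; color green → {0}. Every edge joins two different colors.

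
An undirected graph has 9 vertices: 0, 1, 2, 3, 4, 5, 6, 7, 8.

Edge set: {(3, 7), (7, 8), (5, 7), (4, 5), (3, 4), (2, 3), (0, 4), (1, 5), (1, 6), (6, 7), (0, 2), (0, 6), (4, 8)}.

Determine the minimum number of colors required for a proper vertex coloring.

The cycle 6-7-8-4-0-6 has odd length 5, so it cannot be 2-colored; at least 3 colors are needed.
A valid assignment using 3 colors: 0=blue, 1=red, 2=red, 3=blue, 4=red, 5=blue, 6=green, 7=red, 8=blue. Every edge joins two different colors.

3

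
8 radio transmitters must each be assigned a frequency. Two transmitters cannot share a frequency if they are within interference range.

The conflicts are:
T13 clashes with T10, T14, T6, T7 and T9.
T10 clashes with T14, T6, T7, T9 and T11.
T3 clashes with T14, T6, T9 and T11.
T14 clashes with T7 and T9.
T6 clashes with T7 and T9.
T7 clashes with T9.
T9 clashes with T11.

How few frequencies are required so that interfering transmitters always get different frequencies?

T13, T10, T14, T7, T9 pairwise conflict, so at least 5 frequencies are needed.
5 frequencies suffice: frequency 1 → {T9}; frequency 2 → {T10, T3}; frequency 3 → {T13, T11}; frequency 4 → {T14, T6}; frequency 5 → {T7}. Each listed conflict is separated.

5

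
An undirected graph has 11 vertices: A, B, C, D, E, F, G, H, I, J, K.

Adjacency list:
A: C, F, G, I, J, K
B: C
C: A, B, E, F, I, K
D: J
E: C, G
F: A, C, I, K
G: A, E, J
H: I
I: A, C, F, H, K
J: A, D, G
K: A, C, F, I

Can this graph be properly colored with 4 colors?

A, C, F, I, K are mutually adjacent (a clique of size 5), so at least 5 colors are needed.
So 4 colors are not enough.

No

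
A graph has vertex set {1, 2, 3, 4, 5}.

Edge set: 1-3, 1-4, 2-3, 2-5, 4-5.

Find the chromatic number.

The cycle 2-5-4-1-3-2 has odd length 5, so it cannot be 2-colored; at least 3 colors are needed.
3 colors suffice: color a → {2, 4}; color b → {3, 5}; color c → {1}. Every edge joins two different colors.

3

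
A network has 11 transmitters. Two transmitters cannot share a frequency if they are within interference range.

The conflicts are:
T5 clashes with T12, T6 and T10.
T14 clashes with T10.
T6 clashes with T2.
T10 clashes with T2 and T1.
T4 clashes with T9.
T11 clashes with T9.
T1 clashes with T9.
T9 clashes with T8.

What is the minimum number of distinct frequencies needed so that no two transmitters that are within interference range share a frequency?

T6 and T2 conflict, so at least 2 frequencies are needed.
2 frequencies suffice: frequency 1 → {T12, T6, T10, T9}; frequency 2 → {T5, T14, T4, T2, T11, T1, T8}. Every pair that conflicts lands in different frequencies.

2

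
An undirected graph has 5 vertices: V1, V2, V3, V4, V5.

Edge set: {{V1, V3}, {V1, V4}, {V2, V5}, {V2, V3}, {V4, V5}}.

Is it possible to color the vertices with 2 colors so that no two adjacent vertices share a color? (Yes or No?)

The cycle V5-V2-V3-V1-V4-V5 has odd length 5, so it cannot be 2-colored; at least 3 colors are needed.
So 2 colors are not enough.

No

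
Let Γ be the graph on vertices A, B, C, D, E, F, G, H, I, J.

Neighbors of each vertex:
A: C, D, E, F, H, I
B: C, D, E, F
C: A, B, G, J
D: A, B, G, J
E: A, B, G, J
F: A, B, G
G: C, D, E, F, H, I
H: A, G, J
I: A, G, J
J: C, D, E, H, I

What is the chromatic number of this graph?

2

H and J are adjacent, so at least 2 colors are needed.
2 colors suffice: color 1 → {A, B, G, J}; color 2 → {C, D, E, F, H, I}. No two adjacent vertices share a color.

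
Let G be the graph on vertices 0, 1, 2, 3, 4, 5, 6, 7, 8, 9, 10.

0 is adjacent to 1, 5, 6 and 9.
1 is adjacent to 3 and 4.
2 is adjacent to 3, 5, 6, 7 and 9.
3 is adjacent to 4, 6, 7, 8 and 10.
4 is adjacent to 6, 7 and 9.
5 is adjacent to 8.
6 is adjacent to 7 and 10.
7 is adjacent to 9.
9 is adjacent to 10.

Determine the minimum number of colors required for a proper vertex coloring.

3, 4, 6, 7 are mutually adjacent (a clique of size 4), so at least 4 colors are needed.
A valid assignment using 4 colors: 0=c, 1=b, 2=d, 3=a, 4=d, 5=a, 6=b, 7=c, 8=b, 9=a, 10=c. Every edge joins two different colors.

4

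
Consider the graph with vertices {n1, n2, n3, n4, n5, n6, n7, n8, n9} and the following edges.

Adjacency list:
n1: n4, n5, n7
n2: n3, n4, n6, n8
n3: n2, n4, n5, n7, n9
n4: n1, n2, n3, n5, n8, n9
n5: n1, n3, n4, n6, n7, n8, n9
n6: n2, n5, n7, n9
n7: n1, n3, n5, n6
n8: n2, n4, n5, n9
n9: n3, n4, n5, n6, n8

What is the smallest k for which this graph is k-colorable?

n4, n5, n8, n9 are mutually adjacent (a clique of size 4), so at least 4 colors are needed.
4 colors suffice: color 1 → {n2, n5}; color 2 → {n4, n7}; color 3 → {n1, n9}; color 4 → {n3, n6, n8}. Every edge joins two different colors.

4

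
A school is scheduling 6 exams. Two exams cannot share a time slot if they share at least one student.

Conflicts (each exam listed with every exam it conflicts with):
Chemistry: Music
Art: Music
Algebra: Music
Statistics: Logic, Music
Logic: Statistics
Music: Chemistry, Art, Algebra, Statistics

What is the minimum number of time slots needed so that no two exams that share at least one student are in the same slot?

Algebra and Music conflict, so at least 2 time slots are needed.
2 time slots suffice: time slot 1 → {Logic, Music}; time slot 2 → {Chemistry, Art, Algebra, Statistics}. Each listed conflict is separated.

2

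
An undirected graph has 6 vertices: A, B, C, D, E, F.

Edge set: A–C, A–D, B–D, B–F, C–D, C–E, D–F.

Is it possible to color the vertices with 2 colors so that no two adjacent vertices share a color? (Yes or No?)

No

A, C, D are mutually adjacent, so at least 3 colors are needed.
So 2 colors are not enough.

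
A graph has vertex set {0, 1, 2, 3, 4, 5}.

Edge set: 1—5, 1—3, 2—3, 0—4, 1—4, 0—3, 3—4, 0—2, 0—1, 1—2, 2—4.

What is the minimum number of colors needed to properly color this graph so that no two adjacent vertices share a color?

5

0, 1, 2, 3, 4 are mutually adjacent (a clique of size 5), so at least 5 colors are needed.
5 colors suffice: color a → {1}; color b → {0, 5}; color c → {3}; color d → {4}; color e → {2}. No two adjacent vertices share a color.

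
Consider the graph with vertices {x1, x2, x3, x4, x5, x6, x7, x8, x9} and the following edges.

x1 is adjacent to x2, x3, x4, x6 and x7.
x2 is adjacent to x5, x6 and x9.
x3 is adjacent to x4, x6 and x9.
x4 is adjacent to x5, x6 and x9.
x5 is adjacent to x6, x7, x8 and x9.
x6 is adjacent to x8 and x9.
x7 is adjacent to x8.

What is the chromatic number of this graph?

x1, x3, x4, x6 are pairwise adjacent (a clique of size 4), so at least 4 colors are needed.
4 colors suffice: x1=3, x2=4, x3=2, x4=4, x5=2, x6=1, x7=1, x8=3, x9=3. Each edge has distinct colors on its endpoints.

4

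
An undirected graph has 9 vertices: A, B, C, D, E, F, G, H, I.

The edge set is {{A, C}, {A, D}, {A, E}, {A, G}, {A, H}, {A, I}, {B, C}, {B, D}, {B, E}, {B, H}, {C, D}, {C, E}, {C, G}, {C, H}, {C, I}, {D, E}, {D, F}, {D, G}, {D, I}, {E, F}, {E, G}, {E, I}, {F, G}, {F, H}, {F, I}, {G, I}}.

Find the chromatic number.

A, C, D, E, G, I form a clique, so at least 6 colors are needed.
6 colors suffice: A=6, B=4, C=3, D=1, E=2, F=3, G=4, H=1, I=5. Every edge joins two different colors.

6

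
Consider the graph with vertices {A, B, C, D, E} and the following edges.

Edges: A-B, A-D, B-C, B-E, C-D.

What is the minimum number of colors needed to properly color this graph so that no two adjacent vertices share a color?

C and D are adjacent, so at least 2 colors are needed.
2 colors suffice: color 1 → {B, D}; color 2 → {A, C, E}. Each edge has distinct colors on its endpoints.

2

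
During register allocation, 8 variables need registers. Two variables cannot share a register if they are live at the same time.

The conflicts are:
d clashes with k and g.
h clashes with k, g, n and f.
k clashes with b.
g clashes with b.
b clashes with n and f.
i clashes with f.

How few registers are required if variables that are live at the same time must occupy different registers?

d and k conflict, so at least 2 registers are needed.
Using 2 registers: d=1, h=1, k=2, g=2, b=1, i=1, n=2, f=2. Every pair that conflicts lands in different registers.

2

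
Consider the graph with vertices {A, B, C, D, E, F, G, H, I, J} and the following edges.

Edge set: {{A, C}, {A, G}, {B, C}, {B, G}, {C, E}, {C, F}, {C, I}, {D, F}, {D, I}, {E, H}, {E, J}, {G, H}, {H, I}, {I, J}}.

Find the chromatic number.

The cycle A-C-E-H-G-A has odd length 5, so it cannot be 2-colored; at least 3 colors are needed.
3 colors suffice: color red → {C, D, H, J}; color blue → {E, F, G, I}; color green → {A, B}. Every edge joins two different colors.

3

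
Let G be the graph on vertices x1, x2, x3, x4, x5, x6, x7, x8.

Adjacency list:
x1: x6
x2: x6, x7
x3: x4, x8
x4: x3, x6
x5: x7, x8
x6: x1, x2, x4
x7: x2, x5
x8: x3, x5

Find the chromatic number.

3

The cycle x5-x7-x2-x6-x4-x3-x8-x5 has odd length 7, so it cannot be 2-colored; at least 3 colors are needed.
3 colors suffice: color R → {x3, x6, x7}; color B → {x1, x2, x4, x8}; color G → {x5}. Each edge has distinct colors on its endpoints.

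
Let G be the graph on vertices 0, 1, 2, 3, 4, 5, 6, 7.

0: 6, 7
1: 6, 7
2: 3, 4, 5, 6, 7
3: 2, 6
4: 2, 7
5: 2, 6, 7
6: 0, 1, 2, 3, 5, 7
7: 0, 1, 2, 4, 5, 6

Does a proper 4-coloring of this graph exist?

Yes

The chromatic number is 4. 2, 5, 6, 7 form a clique, so at least 4 colors are needed.
4 colors suffice: color red → {3, 7}; color blue → {4, 6}; color green → {0, 1, 2}; color yellow → {5}.
That is already a proper 4-coloring.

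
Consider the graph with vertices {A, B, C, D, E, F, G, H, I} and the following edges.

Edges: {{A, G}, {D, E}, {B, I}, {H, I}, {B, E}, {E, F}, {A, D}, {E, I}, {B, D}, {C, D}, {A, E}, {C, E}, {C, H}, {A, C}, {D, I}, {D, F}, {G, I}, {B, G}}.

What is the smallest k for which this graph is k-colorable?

4

B, D, E, I form a clique, so at least 4 colors are needed.
A valid assignment using 4 colors: A=3, B=4, C=4, D=2, E=1, F=3, G=1, H=1, I=3. Every edge joins two different colors.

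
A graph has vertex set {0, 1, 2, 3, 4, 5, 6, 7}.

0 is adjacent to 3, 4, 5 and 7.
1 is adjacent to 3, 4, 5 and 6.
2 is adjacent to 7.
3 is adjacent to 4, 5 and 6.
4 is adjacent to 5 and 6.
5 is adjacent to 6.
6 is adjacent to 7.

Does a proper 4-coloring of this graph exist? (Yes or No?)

No

1, 3, 4, 5, 6 are pairwise adjacent (a clique of size 5), so at least 5 colors are needed.
So 4 colors are not enough.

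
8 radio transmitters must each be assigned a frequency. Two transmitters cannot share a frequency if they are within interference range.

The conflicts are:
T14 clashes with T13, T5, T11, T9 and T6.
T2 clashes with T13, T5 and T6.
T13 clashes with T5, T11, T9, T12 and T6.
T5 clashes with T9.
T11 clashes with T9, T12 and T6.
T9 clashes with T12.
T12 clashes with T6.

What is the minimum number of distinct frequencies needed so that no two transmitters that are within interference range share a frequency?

4

T13, T11, T9, T12 all conflict with each other, so at least 4 frequencies are needed.
4 frequencies suffice: T14=4, T2=4, T13=1, T5=3, T11=3, T9=2, T12=4, T6=2. No two conflicting transmitters share a frequency.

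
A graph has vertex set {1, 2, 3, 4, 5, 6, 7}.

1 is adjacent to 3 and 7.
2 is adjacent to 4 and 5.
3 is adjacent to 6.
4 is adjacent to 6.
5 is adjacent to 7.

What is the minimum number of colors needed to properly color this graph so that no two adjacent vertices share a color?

3

The cycle 7-5-2-4-6-3-1-7 has odd length 7, so it cannot be 2-colored; at least 3 colors are needed.
3 colors suffice: color a → {3, 4, 5}; color b → {2, 6, 7}; color c → {1}. No two adjacent vertices share a color.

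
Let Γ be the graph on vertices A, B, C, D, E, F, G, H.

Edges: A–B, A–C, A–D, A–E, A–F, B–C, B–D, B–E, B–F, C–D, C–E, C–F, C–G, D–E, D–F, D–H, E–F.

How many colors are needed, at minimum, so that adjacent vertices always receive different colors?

A, B, C, D, E, F are mutually adjacent (a clique of size 6), so at least 6 colors are needed.
6 colors suffice: A=4, B=6, C=2, D=1, E=5, F=3, G=1, H=2. Every edge joins two different colors.

6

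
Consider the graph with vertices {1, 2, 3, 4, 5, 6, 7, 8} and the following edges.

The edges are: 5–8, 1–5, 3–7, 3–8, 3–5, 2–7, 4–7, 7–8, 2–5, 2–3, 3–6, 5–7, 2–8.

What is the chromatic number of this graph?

2, 3, 5, 7, 8 are mutually adjacent (a clique of size 5), so at least 5 colors are needed.
5 colors suffice: color red → {4, 5, 6}; color blue → {1, 3}; color green → {7}; color yellow → {2}; color purple → {8}. Each edge has distinct colors on its endpoints.

5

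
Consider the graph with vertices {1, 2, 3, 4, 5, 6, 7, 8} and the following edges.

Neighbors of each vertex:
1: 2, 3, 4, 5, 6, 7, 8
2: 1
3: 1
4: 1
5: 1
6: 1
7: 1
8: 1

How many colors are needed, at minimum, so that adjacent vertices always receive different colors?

1 and 3 are adjacent, so at least 2 colors are needed.
2 colors suffice: color red → {1}; color blue → {2, 3, 4, 5, 6, 7, 8}. No two adjacent vertices share a color.

2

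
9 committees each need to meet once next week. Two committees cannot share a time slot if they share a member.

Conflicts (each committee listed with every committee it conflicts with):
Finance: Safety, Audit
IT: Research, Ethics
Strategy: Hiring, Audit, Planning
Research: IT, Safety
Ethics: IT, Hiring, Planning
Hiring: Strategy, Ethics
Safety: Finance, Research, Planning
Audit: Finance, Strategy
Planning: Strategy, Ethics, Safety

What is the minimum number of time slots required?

3

The cycle Planning-Safety-Finance-Audit-Strategy-Planning has odd length 5, so it cannot be 2-colored; at least 3 time slots are needed.
A valid assignment using 3 time slots: Finance=2, IT=3, Strategy=1, Research=2, Ethics=1, Hiring=2, Safety=1, Audit=3, Planning=2. No two conflicting committees share a time slot.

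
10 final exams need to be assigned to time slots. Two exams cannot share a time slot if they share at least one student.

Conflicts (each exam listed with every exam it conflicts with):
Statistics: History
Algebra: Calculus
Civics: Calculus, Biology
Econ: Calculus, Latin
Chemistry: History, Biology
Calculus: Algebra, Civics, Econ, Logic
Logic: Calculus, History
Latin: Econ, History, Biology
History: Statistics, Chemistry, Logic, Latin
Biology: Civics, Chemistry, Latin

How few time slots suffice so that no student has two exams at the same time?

3

The cycle Civics-Biology-Latin-Econ-Calculus-Civics has odd length 5, so it cannot be 2-colored; at least 3 time slots are needed.
Using 3 time slots: Statistics=2, Algebra=2, Civics=2, Econ=3, Chemistry=2, Calculus=1, Logic=2, Latin=2, History=1, Biology=1. No two conflicting exams share a time slot.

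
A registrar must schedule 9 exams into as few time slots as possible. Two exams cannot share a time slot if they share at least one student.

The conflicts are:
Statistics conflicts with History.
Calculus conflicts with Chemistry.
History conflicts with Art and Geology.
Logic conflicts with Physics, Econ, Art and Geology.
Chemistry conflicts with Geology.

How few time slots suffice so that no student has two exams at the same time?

2

Calculus and Chemistry conflict, so at least 2 time slots are needed.
2 time slots suffice: time slot 1 → {History, Logic, Chemistry}; time slot 2 → {Statistics, Calculus, Physics, Econ, Art, Geology}. Each listed conflict is separated.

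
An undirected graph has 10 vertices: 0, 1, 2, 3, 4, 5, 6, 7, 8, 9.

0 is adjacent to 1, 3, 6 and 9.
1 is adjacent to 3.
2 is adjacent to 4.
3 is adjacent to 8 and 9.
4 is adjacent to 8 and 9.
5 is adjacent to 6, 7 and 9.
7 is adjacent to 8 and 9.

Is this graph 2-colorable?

No

0, 3, 9 form a triangle, so at least 3 colors are needed.
So 2 colors are not enough.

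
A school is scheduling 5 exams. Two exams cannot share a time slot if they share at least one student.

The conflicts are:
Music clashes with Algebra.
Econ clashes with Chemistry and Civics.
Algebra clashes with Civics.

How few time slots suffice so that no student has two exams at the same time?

2

Econ and Civics conflict, so at least 2 time slots are needed.
Using 2 time slots: Music=1, Econ=2, Algebra=2, Chemistry=1, Civics=1. Every pair that conflicts lands in different time slots.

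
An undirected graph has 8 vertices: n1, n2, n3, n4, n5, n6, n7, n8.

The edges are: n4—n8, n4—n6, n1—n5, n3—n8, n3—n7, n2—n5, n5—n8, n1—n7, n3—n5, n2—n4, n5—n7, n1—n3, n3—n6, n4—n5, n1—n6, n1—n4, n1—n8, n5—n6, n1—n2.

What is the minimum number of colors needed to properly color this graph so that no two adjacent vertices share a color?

4

n1, n2, n4, n5 form a clique, so at least 4 colors are needed.
4 colors suffice: n1=1, n2=4, n3=3, n4=3, n5=2, n6=4, n7=4, n8=4. Every edge joins two different colors.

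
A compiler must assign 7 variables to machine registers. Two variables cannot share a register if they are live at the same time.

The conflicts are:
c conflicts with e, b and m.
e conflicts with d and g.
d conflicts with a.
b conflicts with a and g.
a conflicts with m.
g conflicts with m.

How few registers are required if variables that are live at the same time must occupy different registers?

The cycle a-d-e-c-b-a has odd length 5, so it cannot be 2-colored; at least 3 registers are needed.
3 registers suffice: register 1 → {e, b, m}; register 2 → {c, a, g}; register 3 → {d}. No two conflicting variables share a register.

3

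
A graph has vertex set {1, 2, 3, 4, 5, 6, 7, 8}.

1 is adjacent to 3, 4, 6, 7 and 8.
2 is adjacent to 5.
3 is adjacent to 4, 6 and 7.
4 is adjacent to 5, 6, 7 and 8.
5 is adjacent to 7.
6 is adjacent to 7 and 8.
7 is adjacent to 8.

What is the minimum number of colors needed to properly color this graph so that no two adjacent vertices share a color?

1, 3, 4, 6, 7 form a clique, so at least 5 colors are needed.
5 colors suffice: color a → {2, 4}; color b → {7}; color c → {5, 6}; color d → {1}; color e → {3, 8}. Every edge joins two different colors.

5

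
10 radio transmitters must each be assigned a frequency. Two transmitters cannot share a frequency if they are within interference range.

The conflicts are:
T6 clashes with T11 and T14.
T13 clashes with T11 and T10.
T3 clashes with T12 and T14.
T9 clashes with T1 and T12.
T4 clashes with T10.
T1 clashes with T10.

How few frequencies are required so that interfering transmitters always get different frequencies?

3

The cycle T10-T13-T11-T6-T14-T3-T12-T9-T1-T10 has odd length 9, so it cannot be 2-colored; at least 3 frequencies are needed.
3 frequencies suffice: frequency 1 → {T11, T9, T10, T14}; frequency 2 → {T6, T13, T3, T4, T1}; frequency 3 → {T12}. Each listed conflict is separated.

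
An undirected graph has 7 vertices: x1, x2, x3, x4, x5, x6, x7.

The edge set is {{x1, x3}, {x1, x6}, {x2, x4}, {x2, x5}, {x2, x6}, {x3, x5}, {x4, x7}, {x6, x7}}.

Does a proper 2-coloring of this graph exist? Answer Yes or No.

No

The cycle x3-x5-x2-x6-x1-x3 has odd length 5, so it cannot be 2-colored; at least 3 colors are needed.
So 2 colors are not enough.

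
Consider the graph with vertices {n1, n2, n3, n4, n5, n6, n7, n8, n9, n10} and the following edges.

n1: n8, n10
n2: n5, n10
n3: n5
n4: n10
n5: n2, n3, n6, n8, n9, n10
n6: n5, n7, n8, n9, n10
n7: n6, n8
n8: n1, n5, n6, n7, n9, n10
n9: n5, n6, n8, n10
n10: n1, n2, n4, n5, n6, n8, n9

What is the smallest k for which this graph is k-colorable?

5

n5, n6, n8, n9, n10 form a clique, so at least 5 colors are needed.
A valid assignment using 5 colors: n1=2, n2=3, n3=1, n4=2, n5=2, n6=4, n7=1, n8=3, n9=5, n10=1. Each edge has distinct colors on its endpoints.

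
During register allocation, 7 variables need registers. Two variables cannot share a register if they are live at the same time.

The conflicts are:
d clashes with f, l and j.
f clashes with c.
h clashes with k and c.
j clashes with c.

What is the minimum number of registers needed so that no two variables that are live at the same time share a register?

j and c conflict, so at least 2 registers are needed.
2 registers suffice: register 1 → {d, k, c}; register 2 → {f, h, l, j}. Each listed conflict is separated.

2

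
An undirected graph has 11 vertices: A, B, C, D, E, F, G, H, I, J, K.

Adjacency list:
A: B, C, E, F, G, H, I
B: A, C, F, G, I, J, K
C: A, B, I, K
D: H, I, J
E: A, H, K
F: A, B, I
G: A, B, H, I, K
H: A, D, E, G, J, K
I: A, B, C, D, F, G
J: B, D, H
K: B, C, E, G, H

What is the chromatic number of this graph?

A, B, F, I are pairwise adjacent (a clique of size 4), so at least 4 colors are needed.
One proper 4-coloring: A=1, B=2, C=4, D=1, E=3, F=4, G=4, H=2, I=3, J=3, K=1. Every edge joins two different colors.

4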